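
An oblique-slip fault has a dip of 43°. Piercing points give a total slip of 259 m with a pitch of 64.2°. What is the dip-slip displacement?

233 m

dip-slip = net slip × sin(rake) = 259 m × sin(64.2°) = 233 m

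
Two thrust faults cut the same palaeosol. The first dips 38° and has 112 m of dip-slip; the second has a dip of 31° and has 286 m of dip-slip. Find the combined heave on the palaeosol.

333 m

heave_A = 112 × cos(38°) = 88.26 m
heave_B = 286 × cos(31°) = 245.1 m
total = 88.26 + 245.1 = 333 m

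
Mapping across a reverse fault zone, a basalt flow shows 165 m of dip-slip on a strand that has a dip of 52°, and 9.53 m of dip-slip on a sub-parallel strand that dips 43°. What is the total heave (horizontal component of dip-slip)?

heave_A = 165 × cos(52°) = 101.6 m
heave_B = 9.53 × cos(43°) = 6.970 m
total = 101.6 + 6.970 = 109 m

109 m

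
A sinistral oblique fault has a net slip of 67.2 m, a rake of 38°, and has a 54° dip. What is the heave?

dip-slip = net slip × sin(rake) = 67.2 m × sin(38°) = 41.37 m
heave = dip-slip × cos(dip) = 41.37 × cos(54°) = 24.3 m

24.3 m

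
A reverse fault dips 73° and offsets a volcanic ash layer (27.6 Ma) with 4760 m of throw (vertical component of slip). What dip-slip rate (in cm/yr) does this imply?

dip-slip = throw / sin(dip) = 4760 m / sin(73°) = 4977 m
rate = 4977 m / 27.6 Ma = 0.000180 m/yr = 0.0180 cm/yr

0.0180 cm/yr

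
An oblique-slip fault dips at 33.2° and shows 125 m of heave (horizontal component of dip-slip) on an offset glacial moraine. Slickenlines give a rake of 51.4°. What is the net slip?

dip-slip = heave / cos(dip) = 125 / cos(33.2°) = 149.4 m
net slip = dip-slip / sin(rake) = 149.4 / sin(51.4°) = 191 m

191 m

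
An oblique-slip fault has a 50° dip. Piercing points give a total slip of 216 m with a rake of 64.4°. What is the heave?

125 m

dip-slip = net slip × sin(rake) = 216 m × sin(64.4°) = 194.8 m
heave = dip-slip × cos(dip) = 194.8 × cos(50°) = 125 m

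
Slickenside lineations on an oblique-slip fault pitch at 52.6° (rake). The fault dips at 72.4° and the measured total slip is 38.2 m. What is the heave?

9.18 m

dip-slip = net slip × sin(rake) = 38.2 m × sin(52.6°) = 30.35 m
heave = dip-slip × cos(dip) = 30.35 × cos(72.4°) = 9.18 m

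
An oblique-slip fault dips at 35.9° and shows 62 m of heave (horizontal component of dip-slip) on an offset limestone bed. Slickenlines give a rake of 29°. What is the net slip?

dip-slip = heave / cos(dip) = 62 / cos(35.9°) = 76.54 m
net slip = dip-slip / sin(rake) = 76.54 / sin(29°) = 158 m

158 m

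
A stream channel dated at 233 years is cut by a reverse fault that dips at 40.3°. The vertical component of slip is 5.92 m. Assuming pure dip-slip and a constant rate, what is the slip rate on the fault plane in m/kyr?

dip-slip = throw / sin(dip) = 5.92 m / sin(40.3°) = 9.153 m
rate = 9.153 m / 233 years = 0.0393 m/yr = 39.3 m/kyr

39.3 m/kyr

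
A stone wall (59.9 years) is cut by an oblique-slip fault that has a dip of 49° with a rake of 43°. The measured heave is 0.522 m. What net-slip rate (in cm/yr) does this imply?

dip-slip = heave / cos(dip) = 0.522 / cos(49°) = 0.7957 m
net slip = dip-slip / sin(rake) = 0.7957 / sin(43°) = 1.167 m
rate = 1.167 m / 59.9 years = 0.0195 m/yr = 1.95 cm/yr

1.95 cm/yr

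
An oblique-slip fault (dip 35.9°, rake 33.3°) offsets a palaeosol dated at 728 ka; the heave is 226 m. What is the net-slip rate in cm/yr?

dip-slip = heave / cos(dip) = 226 / cos(35.9°) = 279 m
net slip = dip-slip / sin(rake) = 279 / sin(33.3°) = 508.2 m
rate = 508.2 m / 728 ka = 0.000698 m/yr = 0.0698 cm/yr

0.0698 cm/yr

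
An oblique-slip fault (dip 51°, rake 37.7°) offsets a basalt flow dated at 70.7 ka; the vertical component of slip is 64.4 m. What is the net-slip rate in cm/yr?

dip-slip = throw / sin(dip) = 64.4 / sin(51°) = 82.87 m
net slip = dip-slip / sin(rake) = 82.87 / sin(37.7°) = 135.5 m
rate = 135.5 m / 70.7 ka = 0.00192 m/yr = 0.192 cm/yr

0.192 cm/yr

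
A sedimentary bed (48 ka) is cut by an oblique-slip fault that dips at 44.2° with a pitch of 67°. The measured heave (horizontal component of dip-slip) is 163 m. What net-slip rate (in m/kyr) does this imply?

dip-slip = heave / cos(dip) = 163 / cos(44.2°) = 227.4 m
net slip = dip-slip / sin(rake) = 227.4 / sin(67°) = 247 m
rate = 247 m / 48 ka = 0.00515 m/yr = 5.15 m/kyr

5.15 m/kyr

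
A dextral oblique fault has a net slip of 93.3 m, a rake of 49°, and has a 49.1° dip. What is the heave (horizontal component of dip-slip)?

46.1 m

dip-slip = net slip × sin(rake) = 93.3 m × sin(49°) = 70.41 m
heave = dip-slip × cos(dip) = 70.41 × cos(49.1°) = 46.1 m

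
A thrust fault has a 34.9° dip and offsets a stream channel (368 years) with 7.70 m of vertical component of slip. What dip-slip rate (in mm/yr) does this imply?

dip-slip = throw / sin(dip) = 7.70 m / sin(34.9°) = 13.46 m
rate = 13.46 m / 368 years = 0.0366 m/yr = 36.6 mm/yr

36.6 mm/yr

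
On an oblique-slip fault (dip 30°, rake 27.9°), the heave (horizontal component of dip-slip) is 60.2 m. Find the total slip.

149 m

dip-slip = heave / cos(dip) = 60.2 / cos(30°) = 69.51 m
net slip = dip-slip / sin(rake) = 69.51 / sin(27.9°) = 149 m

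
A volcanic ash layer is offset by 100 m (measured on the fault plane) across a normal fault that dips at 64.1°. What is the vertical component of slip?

throw = dip-slip × sin(dip) = 100 m × sin(64.1°) = 90 m

90 m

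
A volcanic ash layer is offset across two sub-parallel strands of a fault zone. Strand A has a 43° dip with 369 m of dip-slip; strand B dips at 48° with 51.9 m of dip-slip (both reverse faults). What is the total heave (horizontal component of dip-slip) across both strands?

heave_A = 369 × cos(43°) = 269.9 m
heave_B = 51.9 × cos(48°) = 34.73 m
total = 269.9 + 34.73 = 305 m

305 m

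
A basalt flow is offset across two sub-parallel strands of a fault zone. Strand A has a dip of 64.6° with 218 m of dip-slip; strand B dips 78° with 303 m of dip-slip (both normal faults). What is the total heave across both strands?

157 m

heave_A = 218 × cos(64.6°) = 93.51 m
heave_B = 303 × cos(78°) = 63 m
total = 93.51 + 63 = 157 m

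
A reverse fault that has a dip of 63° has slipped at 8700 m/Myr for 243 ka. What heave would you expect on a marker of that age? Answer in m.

dip-slip = rate × time = 8700 m/Myr × 243 ka = 2114 m
heave = dip-slip × cos(dip) = 2114 × cos(63°) = 960 m

960 m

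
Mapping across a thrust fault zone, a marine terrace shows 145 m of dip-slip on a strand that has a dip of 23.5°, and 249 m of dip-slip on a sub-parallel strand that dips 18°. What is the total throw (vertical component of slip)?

135 m

throw_A = 145 × sin(23.5°) = 57.82 m
throw_B = 249 × sin(18°) = 76.95 m
total = 57.82 + 76.95 = 135 m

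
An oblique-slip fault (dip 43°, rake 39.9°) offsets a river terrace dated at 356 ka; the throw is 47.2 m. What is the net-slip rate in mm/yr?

dip-slip = throw / sin(dip) = 47.2 / sin(43°) = 69.21 m
net slip = dip-slip / sin(rake) = 69.21 / sin(39.9°) = 107.9 m
rate = 107.9 m / 356 ka = 0.000303 m/yr = 0.303 mm/yr

0.303 mm/yr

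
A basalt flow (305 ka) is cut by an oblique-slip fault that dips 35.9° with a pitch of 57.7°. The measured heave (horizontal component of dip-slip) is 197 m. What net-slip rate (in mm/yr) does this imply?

0.943 mm/yr

dip-slip = heave / cos(dip) = 197 / cos(35.9°) = 243.2 m
net slip = dip-slip / sin(rake) = 243.2 / sin(57.7°) = 287.7 m
rate = 287.7 m / 305 ka = 0.000943 m/yr = 0.943 mm/yr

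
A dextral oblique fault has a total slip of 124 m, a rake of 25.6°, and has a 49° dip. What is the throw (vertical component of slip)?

dip-slip = net slip × sin(rake) = 124 m × sin(25.6°) = 53.58 m
throw = dip-slip × sin(dip) = 53.58 × sin(49°) = 40.4 m

40.4 m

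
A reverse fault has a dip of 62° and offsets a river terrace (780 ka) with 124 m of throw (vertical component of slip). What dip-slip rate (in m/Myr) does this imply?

180 m/Myr

dip-slip = throw / sin(dip) = 124 m / sin(62°) = 140.4 m
rate = 140.4 m / 780 ka = 0.000180 m/yr = 180 m/Myr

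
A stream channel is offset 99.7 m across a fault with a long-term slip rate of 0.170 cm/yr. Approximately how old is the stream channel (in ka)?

age = offset / rate = 99.7 m / (0.170 cm/yr) = 58600 yr = 58.6 ka

58.6 ka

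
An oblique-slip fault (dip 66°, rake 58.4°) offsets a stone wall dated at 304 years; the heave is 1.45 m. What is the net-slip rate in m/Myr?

dip-slip = heave / cos(dip) = 1.45 / cos(66°) = 3.565 m
net slip = dip-slip / sin(rake) = 3.565 / sin(58.4°) = 4.186 m
rate = 4.186 m / 304 years = 0.0138 m/yr = 13800 m/Myr

13800 m/Myr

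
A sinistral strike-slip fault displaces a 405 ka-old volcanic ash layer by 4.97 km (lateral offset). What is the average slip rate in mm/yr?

rate = 4.97 km / 405 ka = 0.0123 m/yr = 12.3 mm/yr

12.3 mm/yr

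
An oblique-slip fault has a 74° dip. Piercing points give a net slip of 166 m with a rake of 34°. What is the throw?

dip-slip = net slip × sin(rake) = 166 m × sin(34°) = 92.83 m
throw = dip-slip × sin(dip) = 92.83 × sin(74°) = 89.2 m

89.2 m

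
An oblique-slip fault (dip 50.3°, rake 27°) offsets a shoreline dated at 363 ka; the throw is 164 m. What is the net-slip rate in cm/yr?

dip-slip = throw / sin(dip) = 164 / sin(50.3°) = 213.2 m
net slip = dip-slip / sin(rake) = 213.2 / sin(27°) = 469.5 m
rate = 469.5 m / 363 ka = 0.00129 m/yr = 0.129 cm/yr

0.129 cm/yr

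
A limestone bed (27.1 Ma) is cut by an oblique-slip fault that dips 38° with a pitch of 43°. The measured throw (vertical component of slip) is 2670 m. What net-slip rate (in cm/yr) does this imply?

0.0235 cm/yr

dip-slip = throw / sin(dip) = 2670 / sin(38°) = 4337 m
net slip = dip-slip / sin(rake) = 4337 / sin(43°) = 6359 m
rate = 6359 m / 27.1 Ma = 0.000235 m/yr = 0.0235 cm/yr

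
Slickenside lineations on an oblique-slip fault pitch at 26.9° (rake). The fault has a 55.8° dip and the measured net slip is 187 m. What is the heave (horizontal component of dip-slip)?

dip-slip = net slip × sin(rake) = 187 m × sin(26.9°) = 84.61 m
heave = dip-slip × cos(dip) = 84.61 × cos(55.8°) = 47.6 m

47.6 m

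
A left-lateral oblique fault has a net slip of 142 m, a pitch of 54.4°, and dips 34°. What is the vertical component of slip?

dip-slip = net slip × sin(rake) = 142 m × sin(54.4°) = 115.5 m
throw = dip-slip × sin(dip) = 115.5 × sin(34°) = 64.6 m

64.6 m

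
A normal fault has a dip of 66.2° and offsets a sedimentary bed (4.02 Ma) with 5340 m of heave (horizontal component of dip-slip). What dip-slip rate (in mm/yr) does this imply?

dip-slip = heave / cos(dip) = 5340 m / cos(66.2°) = 13230 m
rate = 13230 m / 4.02 Ma = 0.00329 m/yr = 3.29 mm/yr

3.29 mm/yr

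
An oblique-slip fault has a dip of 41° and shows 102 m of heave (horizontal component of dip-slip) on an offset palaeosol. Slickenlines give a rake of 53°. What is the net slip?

dip-slip = heave / cos(dip) = 102 / cos(41°) = 135.2 m
net slip = dip-slip / sin(rake) = 135.2 / sin(53°) = 169 m

169 m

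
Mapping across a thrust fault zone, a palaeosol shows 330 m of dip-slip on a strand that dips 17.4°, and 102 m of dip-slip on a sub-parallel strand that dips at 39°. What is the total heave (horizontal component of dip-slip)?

heave_A = 330 × cos(17.4°) = 314.9 m
heave_B = 102 × cos(39°) = 79.27 m
total = 314.9 + 79.27 = 394 m

394 m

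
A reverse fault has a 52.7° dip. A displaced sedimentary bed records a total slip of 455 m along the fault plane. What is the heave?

heave = dip-slip × cos(dip) = 455 m × cos(52.7°) = 276 m

276 m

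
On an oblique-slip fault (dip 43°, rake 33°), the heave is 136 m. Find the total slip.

dip-slip = heave / cos(dip) = 136 / cos(43°) = 186 m
net slip = dip-slip / sin(rake) = 186 / sin(33°) = 341 m

341 m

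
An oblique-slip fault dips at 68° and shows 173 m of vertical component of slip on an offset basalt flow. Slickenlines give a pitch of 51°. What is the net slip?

240 m

dip-slip = throw / sin(dip) = 173 / sin(68°) = 186.6 m
net slip = dip-slip / sin(rake) = 186.6 / sin(51°) = 240 m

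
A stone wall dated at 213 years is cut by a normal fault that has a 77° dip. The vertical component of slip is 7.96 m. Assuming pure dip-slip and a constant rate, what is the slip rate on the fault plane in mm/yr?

dip-slip = throw / sin(dip) = 7.96 m / sin(77°) = 8.169 m
rate = 8.169 m / 213 years = 0.0384 m/yr = 38.4 mm/yr

38.4 mm/yr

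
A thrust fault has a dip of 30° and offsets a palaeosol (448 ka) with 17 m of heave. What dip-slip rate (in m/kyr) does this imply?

dip-slip = heave / cos(dip) = 17 m / cos(30°) = 19.63 m
rate = 19.63 m / 448 ka = 0.0000438 m/yr = 0.0438 m/kyr

0.0438 m/kyr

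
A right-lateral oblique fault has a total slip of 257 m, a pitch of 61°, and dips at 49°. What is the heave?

dip-slip = net slip × sin(rake) = 257 m × sin(61°) = 224.8 m
heave = dip-slip × cos(dip) = 224.8 × cos(49°) = 147 m

147 m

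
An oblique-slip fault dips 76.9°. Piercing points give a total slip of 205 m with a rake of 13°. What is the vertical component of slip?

dip-slip = net slip × sin(rake) = 205 m × sin(13°) = 46.11 m
throw = dip-slip × sin(dip) = 46.11 × sin(76.9°) = 44.9 m

44.9 m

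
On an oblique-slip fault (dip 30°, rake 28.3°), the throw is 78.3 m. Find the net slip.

dip-slip = throw / sin(dip) = 78.3 / sin(30°) = 156.6 m
net slip = dip-slip / sin(rake) = 156.6 / sin(28.3°) = 330 m

330 m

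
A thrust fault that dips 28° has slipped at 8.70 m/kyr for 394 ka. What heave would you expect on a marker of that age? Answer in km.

dip-slip = rate × time = 8.70 m/kyr × 394 ka = 3428 m
heave = dip-slip × cos(dip) = 3428 × cos(28°) = 3030 m = 3.03 km

3.03 km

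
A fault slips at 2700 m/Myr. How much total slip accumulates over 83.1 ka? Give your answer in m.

224 m

slip = rate × time = 2700 m/Myr × 83.1 ka = 224 m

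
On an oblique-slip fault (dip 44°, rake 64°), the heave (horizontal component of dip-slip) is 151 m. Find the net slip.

234 m

dip-slip = heave / cos(dip) = 151 / cos(44°) = 209.9 m
net slip = dip-slip / sin(rake) = 209.9 / sin(64°) = 234 m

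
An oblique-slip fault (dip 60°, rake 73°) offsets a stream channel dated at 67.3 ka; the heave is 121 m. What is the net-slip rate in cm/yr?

0.376 cm/yr

dip-slip = heave / cos(dip) = 121 / cos(60°) = 242 m
net slip = dip-slip / sin(rake) = 242 / sin(73°) = 253.1 m
rate = 253.1 m / 67.3 ka = 0.00376 m/yr = 0.376 cm/yr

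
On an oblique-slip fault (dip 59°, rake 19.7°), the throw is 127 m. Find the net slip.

440 m

dip-slip = throw / sin(dip) = 127 / sin(59°) = 148.2 m
net slip = dip-slip / sin(rake) = 148.2 / sin(19.7°) = 440 m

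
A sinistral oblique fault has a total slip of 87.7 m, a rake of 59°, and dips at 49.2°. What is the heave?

dip-slip = net slip × sin(rake) = 87.7 m × sin(59°) = 75.17 m
heave = dip-slip × cos(dip) = 75.17 × cos(49.2°) = 49.1 m

49.1 m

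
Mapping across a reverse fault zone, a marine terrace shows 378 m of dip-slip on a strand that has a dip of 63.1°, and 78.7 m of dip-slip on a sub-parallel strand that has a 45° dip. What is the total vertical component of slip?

throw_A = 378 × sin(63.1°) = 337.1 m
throw_B = 78.7 × sin(45°) = 55.65 m
total = 337.1 + 55.65 = 393 m

393 m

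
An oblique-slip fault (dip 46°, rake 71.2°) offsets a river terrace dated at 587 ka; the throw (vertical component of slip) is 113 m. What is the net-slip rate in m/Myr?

283 m/Myr

dip-slip = throw / sin(dip) = 113 / sin(46°) = 157.1 m
net slip = dip-slip / sin(rake) = 157.1 / sin(71.2°) = 165.9 m
rate = 165.9 m / 587 ka = 0.000283 m/yr = 283 m/Myr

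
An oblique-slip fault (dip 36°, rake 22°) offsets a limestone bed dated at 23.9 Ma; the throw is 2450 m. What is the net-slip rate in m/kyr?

0.466 m/kyr

dip-slip = throw / sin(dip) = 2450 / sin(36°) = 4168 m
net slip = dip-slip / sin(rake) = 4168 / sin(22°) = 11130 m
rate = 11130 m / 23.9 Ma = 0.000466 m/yr = 0.466 m/kyr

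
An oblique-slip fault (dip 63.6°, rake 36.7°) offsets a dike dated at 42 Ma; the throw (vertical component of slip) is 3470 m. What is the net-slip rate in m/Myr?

154 m/Myr

dip-slip = throw / sin(dip) = 3470 / sin(63.6°) = 3874 m
net slip = dip-slip / sin(rake) = 3874 / sin(36.7°) = 6482 m
rate = 6482 m / 42 Ma = 0.000154 m/yr = 154 m/Myr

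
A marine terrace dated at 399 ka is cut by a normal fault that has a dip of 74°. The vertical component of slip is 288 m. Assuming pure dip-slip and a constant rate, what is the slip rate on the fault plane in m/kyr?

dip-slip = throw / sin(dip) = 288 m / sin(74°) = 299.6 m
rate = 299.6 m / 399 ka = 0.000751 m/yr = 0.751 m/kyr

0.751 m/kyr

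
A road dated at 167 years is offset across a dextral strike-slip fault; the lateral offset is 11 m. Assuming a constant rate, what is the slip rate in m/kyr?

65.9 m/kyr

rate = 11 m / 167 years = 0.0659 m/yr = 65.9 m/kyr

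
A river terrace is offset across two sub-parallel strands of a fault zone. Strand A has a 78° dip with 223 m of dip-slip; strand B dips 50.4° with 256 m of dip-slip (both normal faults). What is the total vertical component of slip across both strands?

throw_A = 223 × sin(78°) = 218.1 m
throw_B = 256 × sin(50.4°) = 197.3 m
total = 218.1 + 197.3 = 415 m

415 m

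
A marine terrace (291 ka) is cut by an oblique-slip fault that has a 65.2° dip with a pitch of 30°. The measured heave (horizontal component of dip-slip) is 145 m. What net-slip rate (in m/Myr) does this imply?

2380 m/Myr

dip-slip = heave / cos(dip) = 145 / cos(65.2°) = 345.7 m
net slip = dip-slip / sin(rake) = 345.7 / sin(30°) = 691.4 m
rate = 691.4 m / 291 ka = 0.00238 m/yr = 2380 m/Myr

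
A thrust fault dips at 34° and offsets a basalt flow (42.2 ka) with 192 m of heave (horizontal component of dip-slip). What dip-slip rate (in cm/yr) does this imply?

0.549 cm/yr

dip-slip = heave / cos(dip) = 192 m / cos(34°) = 231.6 m
rate = 231.6 m / 42.2 ka = 0.00549 m/yr = 0.549 cm/yr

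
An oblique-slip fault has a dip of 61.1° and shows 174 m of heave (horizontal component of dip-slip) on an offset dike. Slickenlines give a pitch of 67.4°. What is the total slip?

390 m

dip-slip = heave / cos(dip) = 174 / cos(61.1°) = 360 m
net slip = dip-slip / sin(rake) = 360 / sin(67.4°) = 390 m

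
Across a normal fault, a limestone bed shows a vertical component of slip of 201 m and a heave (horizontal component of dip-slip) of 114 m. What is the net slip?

net slip = √(throw² + heave²) = √(201² + 114²) = 231 m

231 m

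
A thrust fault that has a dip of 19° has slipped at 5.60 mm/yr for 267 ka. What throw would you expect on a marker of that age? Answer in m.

487 m

dip-slip = rate × time = 5.60 mm/yr × 267 ka = 1495 m
throw = dip-slip × sin(dip) = 1495 × sin(19°) = 487 m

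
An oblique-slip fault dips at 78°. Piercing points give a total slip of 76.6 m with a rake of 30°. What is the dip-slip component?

dip-slip = net slip × sin(rake) = 76.6 m × sin(30°) = 38.3 m

38.3 m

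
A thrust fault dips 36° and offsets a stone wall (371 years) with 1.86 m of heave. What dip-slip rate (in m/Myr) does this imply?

6200 m/Myr

dip-slip = heave / cos(dip) = 1.86 m / cos(36°) = 2.299 m
rate = 2.299 m / 371 years = 0.00620 m/yr = 6200 m/Myr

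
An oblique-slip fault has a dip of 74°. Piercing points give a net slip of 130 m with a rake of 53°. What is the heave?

28.6 m

dip-slip = net slip × sin(rake) = 130 m × sin(53°) = 103.8 m
heave = dip-slip × cos(dip) = 103.8 × cos(74°) = 28.6 m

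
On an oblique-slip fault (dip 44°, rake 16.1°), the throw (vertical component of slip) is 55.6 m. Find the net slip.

289 m

dip-slip = throw / sin(dip) = 55.6 / sin(44°) = 80.04 m
net slip = dip-slip / sin(rake) = 80.04 / sin(16.1°) = 289 m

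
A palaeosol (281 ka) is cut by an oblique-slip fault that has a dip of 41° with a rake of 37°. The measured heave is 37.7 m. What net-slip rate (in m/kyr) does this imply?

0.295 m/kyr

dip-slip = heave / cos(dip) = 37.7 / cos(41°) = 49.95 m
net slip = dip-slip / sin(rake) = 49.95 / sin(37°) = 83 m
rate = 83 m / 281 ka = 0.000295 m/yr = 0.295 m/kyr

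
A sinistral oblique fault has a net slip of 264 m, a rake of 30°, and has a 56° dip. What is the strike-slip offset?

strike-slip = net slip × cos(rake) = 264 m × cos(30°) = 229 m

229 m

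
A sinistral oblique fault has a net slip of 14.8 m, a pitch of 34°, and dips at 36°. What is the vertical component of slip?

dip-slip = net slip × sin(rake) = 14.8 m × sin(34°) = 8.276 m
throw = dip-slip × sin(dip) = 8.276 × sin(36°) = 4.86 m

4.86 m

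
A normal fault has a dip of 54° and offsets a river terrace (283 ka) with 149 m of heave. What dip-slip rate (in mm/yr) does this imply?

0.896 mm/yr

dip-slip = heave / cos(dip) = 149 m / cos(54°) = 253.5 m
rate = 253.5 m / 283 ka = 0.000896 m/yr = 0.896 mm/yr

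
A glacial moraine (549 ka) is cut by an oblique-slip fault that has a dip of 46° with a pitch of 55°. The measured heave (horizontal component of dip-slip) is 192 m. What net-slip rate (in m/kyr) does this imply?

dip-slip = heave / cos(dip) = 192 / cos(46°) = 276.4 m
net slip = dip-slip / sin(rake) = 276.4 / sin(55°) = 337.4 m
rate = 337.4 m / 549 ka = 0.000615 m/yr = 0.615 m/kyr

0.615 m/kyr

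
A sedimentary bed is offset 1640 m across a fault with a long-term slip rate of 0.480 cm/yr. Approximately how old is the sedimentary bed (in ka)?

342 ka

age = offset / rate = 1640 m / (0.480 cm/yr) = 342000 yr = 342 ka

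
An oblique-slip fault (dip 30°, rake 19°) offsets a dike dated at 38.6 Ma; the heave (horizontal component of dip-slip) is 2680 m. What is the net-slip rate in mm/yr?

dip-slip = heave / cos(dip) = 2680 / cos(30°) = 3095 m
net slip = dip-slip / sin(rake) = 3095 / sin(19°) = 9505 m
rate = 9505 m / 38.6 Ma = 0.000246 m/yr = 0.246 mm/yr

0.246 mm/yr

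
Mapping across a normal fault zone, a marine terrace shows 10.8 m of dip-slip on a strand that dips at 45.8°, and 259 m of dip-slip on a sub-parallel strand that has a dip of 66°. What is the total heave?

heave_A = 10.8 × cos(45.8°) = 7.529 m
heave_B = 259 × cos(66°) = 105.3 m
total = 7.529 + 105.3 = 113 m

113 m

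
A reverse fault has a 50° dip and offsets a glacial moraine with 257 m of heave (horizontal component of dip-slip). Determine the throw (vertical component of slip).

throw = heave × tan(dip) = 257 × tan(50°) = 306 m

306 m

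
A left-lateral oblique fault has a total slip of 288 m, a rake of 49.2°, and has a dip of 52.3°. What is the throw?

172 m

dip-slip = net slip × sin(rake) = 288 m × sin(49.2°) = 218 m
throw = dip-slip × sin(dip) = 218 × sin(52.3°) = 172 m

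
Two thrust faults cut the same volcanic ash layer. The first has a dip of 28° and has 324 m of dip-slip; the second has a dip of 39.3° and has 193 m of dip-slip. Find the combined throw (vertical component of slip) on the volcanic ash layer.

throw_A = 324 × sin(28°) = 152.1 m
throw_B = 193 × sin(39.3°) = 122.2 m
total = 152.1 + 122.2 = 274 m

274 m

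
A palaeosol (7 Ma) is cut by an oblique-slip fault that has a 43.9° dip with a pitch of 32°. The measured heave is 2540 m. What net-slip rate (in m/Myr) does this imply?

dip-slip = heave / cos(dip) = 2540 / cos(43.9°) = 3525 m
net slip = dip-slip / sin(rake) = 3525 / sin(32°) = 6652 m
rate = 6652 m / 7 Ma = 0.000950 m/yr = 950 m/Myr

950 m/Myr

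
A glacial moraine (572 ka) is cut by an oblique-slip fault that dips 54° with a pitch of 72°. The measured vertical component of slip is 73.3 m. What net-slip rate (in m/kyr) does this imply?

dip-slip = throw / sin(dip) = 73.3 / sin(54°) = 90.60 m
net slip = dip-slip / sin(rake) = 90.60 / sin(72°) = 95.27 m
rate = 95.27 m / 572 ka = 0.000167 m/yr = 0.167 m/kyr

0.167 m/kyr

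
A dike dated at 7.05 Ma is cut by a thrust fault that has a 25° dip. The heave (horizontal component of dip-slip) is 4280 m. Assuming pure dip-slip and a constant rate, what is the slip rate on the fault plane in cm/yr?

dip-slip = heave / cos(dip) = 4280 m / cos(25°) = 4722 m
rate = 4722 m / 7.05 Ma = 0.000670 m/yr = 0.0670 cm/yr

0.0670 cm/yr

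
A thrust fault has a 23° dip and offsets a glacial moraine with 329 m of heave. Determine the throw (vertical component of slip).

140 m

throw = heave × tan(dip) = 329 × tan(23°) = 140 m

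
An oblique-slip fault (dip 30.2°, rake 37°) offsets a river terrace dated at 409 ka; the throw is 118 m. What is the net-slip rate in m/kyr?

0.953 m/kyr

dip-slip = throw / sin(dip) = 118 / sin(30.2°) = 234.6 m
net slip = dip-slip / sin(rake) = 234.6 / sin(37°) = 389.8 m
rate = 389.8 m / 409 ka = 0.000953 m/yr = 0.953 m/kyr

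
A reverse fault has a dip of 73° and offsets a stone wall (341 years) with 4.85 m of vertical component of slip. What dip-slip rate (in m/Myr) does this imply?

dip-slip = throw / sin(dip) = 4.85 m / sin(73°) = 5.072 m
rate = 5.072 m / 341 years = 0.0149 m/yr = 14900 m/Myr

14900 m/Myr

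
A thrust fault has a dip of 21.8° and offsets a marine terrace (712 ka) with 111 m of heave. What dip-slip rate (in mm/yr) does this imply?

dip-slip = heave / cos(dip) = 111 m / cos(21.8°) = 119.5 m
rate = 119.5 m / 712 ka = 0.000168 m/yr = 0.168 mm/yr

0.168 mm/yr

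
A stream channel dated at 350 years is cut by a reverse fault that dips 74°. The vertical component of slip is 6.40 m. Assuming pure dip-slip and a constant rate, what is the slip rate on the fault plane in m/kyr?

dip-slip = throw / sin(dip) = 6.40 m / sin(74°) = 6.658 m
rate = 6.658 m / 350 years = 0.0190 m/yr = 19 m/kyr

19 m/kyr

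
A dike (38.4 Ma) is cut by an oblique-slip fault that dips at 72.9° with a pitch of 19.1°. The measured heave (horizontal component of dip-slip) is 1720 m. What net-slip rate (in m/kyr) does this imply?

dip-slip = heave / cos(dip) = 1720 / cos(72.9°) = 5850 m
net slip = dip-slip / sin(rake) = 5850 / sin(19.1°) = 17880 m
rate = 17880 m / 38.4 Ma = 0.000466 m/yr = 0.466 m/kyr

0.466 m/kyr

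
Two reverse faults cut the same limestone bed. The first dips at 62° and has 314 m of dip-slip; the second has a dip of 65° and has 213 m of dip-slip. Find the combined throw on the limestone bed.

470 m

throw_A = 314 × sin(62°) = 277.2 m
throw_B = 213 × sin(65°) = 193 m
total = 277.2 + 193 = 470 m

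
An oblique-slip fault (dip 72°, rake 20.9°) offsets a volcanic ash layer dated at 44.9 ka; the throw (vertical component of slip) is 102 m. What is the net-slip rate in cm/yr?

0.670 cm/yr

dip-slip = throw / sin(dip) = 102 / sin(72°) = 107.2 m
net slip = dip-slip / sin(rake) = 107.2 / sin(20.9°) = 300.6 m
rate = 300.6 m / 44.9 ka = 0.00670 m/yr = 0.670 cm/yr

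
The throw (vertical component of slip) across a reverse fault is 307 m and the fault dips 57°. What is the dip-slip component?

dip-slip = throw / sin(dip) = 307 / sin(57°) = 366 m

366 m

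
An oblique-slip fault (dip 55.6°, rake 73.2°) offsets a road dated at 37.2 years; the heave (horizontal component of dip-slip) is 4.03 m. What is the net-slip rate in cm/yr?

dip-slip = heave / cos(dip) = 4.03 / cos(55.6°) = 7.133 m
net slip = dip-slip / sin(rake) = 7.133 / sin(73.2°) = 7.451 m
rate = 7.451 m / 37.2 years = 0.200 m/yr = 20 cm/yr

20 cm/yr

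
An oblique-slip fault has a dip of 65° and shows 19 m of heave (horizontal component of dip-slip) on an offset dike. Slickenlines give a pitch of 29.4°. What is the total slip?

91.6 m

dip-slip = heave / cos(dip) = 19 / cos(65°) = 44.96 m
net slip = dip-slip / sin(rake) = 44.96 / sin(29.4°) = 91.6 m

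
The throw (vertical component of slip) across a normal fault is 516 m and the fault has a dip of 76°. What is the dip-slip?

532 m

dip-slip = throw / sin(dip) = 516 / sin(76°) = 532 m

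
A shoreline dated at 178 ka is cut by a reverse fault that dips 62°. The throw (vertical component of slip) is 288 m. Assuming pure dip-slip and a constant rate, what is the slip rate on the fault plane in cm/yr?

0.183 cm/yr

dip-slip = throw / sin(dip) = 288 m / sin(62°) = 326.2 m
rate = 326.2 m / 178 ka = 0.00183 m/yr = 0.183 cm/yr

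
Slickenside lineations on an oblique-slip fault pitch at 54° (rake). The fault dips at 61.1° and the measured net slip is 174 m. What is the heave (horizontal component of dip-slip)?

dip-slip = net slip × sin(rake) = 174 m × sin(54°) = 140.8 m
heave = dip-slip × cos(dip) = 140.8 × cos(61.1°) = 68 m

68 m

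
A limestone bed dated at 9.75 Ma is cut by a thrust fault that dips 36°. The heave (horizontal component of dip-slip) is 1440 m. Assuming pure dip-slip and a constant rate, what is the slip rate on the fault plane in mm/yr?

dip-slip = heave / cos(dip) = 1440 m / cos(36°) = 1780 m
rate = 1780 m / 9.75 Ma = 0.000183 m/yr = 0.183 mm/yr

0.183 mm/yr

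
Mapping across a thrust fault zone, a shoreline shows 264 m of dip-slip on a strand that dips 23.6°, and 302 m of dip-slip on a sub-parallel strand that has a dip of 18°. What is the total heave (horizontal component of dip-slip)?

529 m

heave_A = 264 × cos(23.6°) = 241.9 m
heave_B = 302 × cos(18°) = 287.2 m
total = 241.9 + 287.2 = 529 m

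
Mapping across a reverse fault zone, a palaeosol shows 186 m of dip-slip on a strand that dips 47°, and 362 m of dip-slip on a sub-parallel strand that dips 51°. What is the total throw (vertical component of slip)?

417 m

throw_A = 186 × sin(47°) = 136 m
throw_B = 362 × sin(51°) = 281.3 m
total = 136 + 281.3 = 417 m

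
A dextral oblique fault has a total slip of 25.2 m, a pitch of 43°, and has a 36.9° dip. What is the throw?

dip-slip = net slip × sin(rake) = 25.2 m × sin(43°) = 17.19 m
throw = dip-slip × sin(dip) = 17.19 × sin(36.9°) = 10.3 m

10.3 m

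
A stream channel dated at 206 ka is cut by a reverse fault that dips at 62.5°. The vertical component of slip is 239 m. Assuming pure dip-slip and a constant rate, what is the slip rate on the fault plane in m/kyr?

dip-slip = throw / sin(dip) = 239 m / sin(62.5°) = 269.4 m
rate = 269.4 m / 206 ka = 0.00131 m/yr = 1.31 m/kyr

1.31 m/kyr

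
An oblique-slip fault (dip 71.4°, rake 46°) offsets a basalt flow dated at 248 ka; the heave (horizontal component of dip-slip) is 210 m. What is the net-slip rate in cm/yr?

0.369 cm/yr

dip-slip = heave / cos(dip) = 210 / cos(71.4°) = 658.4 m
net slip = dip-slip / sin(rake) = 658.4 / sin(46°) = 915.3 m
rate = 915.3 m / 248 ka = 0.00369 m/yr = 0.369 cm/yr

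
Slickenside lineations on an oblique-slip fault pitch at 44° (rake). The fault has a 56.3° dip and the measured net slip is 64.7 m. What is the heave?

dip-slip = net slip × sin(rake) = 64.7 m × sin(44°) = 44.94 m
heave = dip-slip × cos(dip) = 44.94 × cos(56.3°) = 24.9 m

24.9 m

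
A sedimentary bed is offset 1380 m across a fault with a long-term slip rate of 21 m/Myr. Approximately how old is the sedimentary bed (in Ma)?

65.7 Ma

age = offset / rate = 1380 m / (21 m/Myr) = 6.57e+07 yr = 65.7 Ma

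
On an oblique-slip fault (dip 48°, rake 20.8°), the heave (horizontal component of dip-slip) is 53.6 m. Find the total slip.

dip-slip = heave / cos(dip) = 53.6 / cos(48°) = 80.10 m
net slip = dip-slip / sin(rake) = 80.10 / sin(20.8°) = 226 m

226 m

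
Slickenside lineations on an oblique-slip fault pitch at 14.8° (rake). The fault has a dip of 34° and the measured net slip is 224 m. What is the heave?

dip-slip = net slip × sin(rake) = 224 m × sin(14.8°) = 57.22 m
heave = dip-slip × cos(dip) = 57.22 × cos(34°) = 47.4 m

47.4 m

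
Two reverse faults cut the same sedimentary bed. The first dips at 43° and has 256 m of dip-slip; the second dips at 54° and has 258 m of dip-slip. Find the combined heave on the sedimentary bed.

339 m

heave_A = 256 × cos(43°) = 187.2 m
heave_B = 258 × cos(54°) = 151.6 m
total = 187.2 + 151.6 = 339 m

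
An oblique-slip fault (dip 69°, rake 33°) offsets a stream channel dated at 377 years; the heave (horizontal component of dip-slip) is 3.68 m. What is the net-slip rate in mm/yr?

dip-slip = heave / cos(dip) = 3.68 / cos(69°) = 10.27 m
net slip = dip-slip / sin(rake) = 10.27 / sin(33°) = 18.85 m
rate = 18.85 m / 377 years = 0.0500 m/yr = 50 mm/yr

50 mm/yr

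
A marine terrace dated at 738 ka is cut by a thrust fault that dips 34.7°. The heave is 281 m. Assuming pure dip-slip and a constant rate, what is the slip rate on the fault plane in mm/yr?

0.463 mm/yr

dip-slip = heave / cos(dip) = 281 m / cos(34.7°) = 341.8 m
rate = 341.8 m / 738 ka = 0.000463 m/yr = 0.463 mm/yr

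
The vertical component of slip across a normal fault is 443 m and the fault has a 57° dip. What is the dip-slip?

dip-slip = throw / sin(dip) = 443 / sin(57°) = 528 m

528 m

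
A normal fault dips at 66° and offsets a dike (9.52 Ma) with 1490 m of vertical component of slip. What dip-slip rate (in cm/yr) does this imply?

dip-slip = throw / sin(dip) = 1490 m / sin(66°) = 1631 m
rate = 1631 m / 9.52 Ma = 0.000171 m/yr = 0.0171 cm/yr

0.0171 cm/yr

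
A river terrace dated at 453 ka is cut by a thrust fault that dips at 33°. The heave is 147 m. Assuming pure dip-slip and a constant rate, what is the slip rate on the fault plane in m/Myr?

dip-slip = heave / cos(dip) = 147 m / cos(33°) = 175.3 m
rate = 175.3 m / 453 ka = 0.000387 m/yr = 387 m/Myr

387 m/Myr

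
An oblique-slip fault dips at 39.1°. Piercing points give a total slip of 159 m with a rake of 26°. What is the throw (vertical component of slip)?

dip-slip = net slip × sin(rake) = 159 m × sin(26°) = 69.70 m
throw = dip-slip × sin(dip) = 69.70 × sin(39.1°) = 44 m

44 m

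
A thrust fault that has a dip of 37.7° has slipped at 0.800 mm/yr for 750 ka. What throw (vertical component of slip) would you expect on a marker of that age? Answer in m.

367 m

dip-slip = rate × time = 0.800 mm/yr × 750 ka = 600 m
throw = dip-slip × sin(dip) = 600 × sin(37.7°) = 367 m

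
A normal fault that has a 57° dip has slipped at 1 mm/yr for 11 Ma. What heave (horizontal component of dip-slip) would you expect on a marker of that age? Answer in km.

5.99 km

dip-slip = rate × time = 1 mm/yr × 11 Ma = 11000 m
heave = dip-slip × cos(dip) = 11000 × cos(57°) = 5990 m = 5.99 km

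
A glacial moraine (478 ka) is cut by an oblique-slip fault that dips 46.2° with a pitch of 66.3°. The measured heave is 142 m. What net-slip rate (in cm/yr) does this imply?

0.0469 cm/yr

dip-slip = heave / cos(dip) = 142 / cos(46.2°) = 205.2 m
net slip = dip-slip / sin(rake) = 205.2 / sin(66.3°) = 224.1 m
rate = 224.1 m / 478 ka = 0.000469 m/yr = 0.0469 cm/yr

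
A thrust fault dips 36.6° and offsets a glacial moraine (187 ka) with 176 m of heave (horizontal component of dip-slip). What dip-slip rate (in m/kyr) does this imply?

dip-slip = heave / cos(dip) = 176 m / cos(36.6°) = 219.2 m
rate = 219.2 m / 187 ka = 0.00117 m/yr = 1.17 m/kyr

1.17 m/kyr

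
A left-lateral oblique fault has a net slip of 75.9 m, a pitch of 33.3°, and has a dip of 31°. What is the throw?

dip-slip = net slip × sin(rake) = 75.9 m × sin(33.3°) = 41.67 m
throw = dip-slip × sin(dip) = 41.67 × sin(31°) = 21.5 m

21.5 m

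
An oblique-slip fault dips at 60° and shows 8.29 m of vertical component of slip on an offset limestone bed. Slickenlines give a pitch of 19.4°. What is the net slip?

28.8 m

dip-slip = throw / sin(dip) = 8.29 / sin(60°) = 9.572 m
net slip = dip-slip / sin(rake) = 9.572 / sin(19.4°) = 28.8 m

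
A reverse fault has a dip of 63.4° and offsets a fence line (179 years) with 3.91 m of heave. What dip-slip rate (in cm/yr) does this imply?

dip-slip = heave / cos(dip) = 3.91 m / cos(63.4°) = 8.732 m
rate = 8.732 m / 179 years = 0.0488 m/yr = 4.88 cm/yr

4.88 cm/yr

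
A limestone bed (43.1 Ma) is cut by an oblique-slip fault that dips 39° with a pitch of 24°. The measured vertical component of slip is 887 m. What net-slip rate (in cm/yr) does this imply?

0.00804 cm/yr

dip-slip = throw / sin(dip) = 887 / sin(39°) = 1409 m
net slip = dip-slip / sin(rake) = 1409 / sin(24°) = 3465 m
rate = 3465 m / 43.1 Ma = 0.0000804 m/yr = 0.00804 cm/yr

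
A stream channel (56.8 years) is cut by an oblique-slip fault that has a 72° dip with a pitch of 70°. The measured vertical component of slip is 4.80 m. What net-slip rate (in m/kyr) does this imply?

dip-slip = throw / sin(dip) = 4.80 / sin(72°) = 5.047 m
net slip = dip-slip / sin(rake) = 5.047 / sin(70°) = 5.371 m
rate = 5.371 m / 56.8 years = 0.0946 m/yr = 94.6 m/kyr

94.6 m/kyr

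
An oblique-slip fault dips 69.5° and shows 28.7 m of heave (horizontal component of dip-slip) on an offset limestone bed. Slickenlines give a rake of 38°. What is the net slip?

dip-slip = heave / cos(dip) = 28.7 / cos(69.5°) = 81.95 m
net slip = dip-slip / sin(rake) = 81.95 / sin(38°) = 133 m

133 m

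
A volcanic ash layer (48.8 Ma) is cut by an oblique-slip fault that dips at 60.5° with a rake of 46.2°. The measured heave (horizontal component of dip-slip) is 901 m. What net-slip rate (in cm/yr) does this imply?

0.00519 cm/yr

dip-slip = heave / cos(dip) = 901 / cos(60.5°) = 1830 m
net slip = dip-slip / sin(rake) = 1830 / sin(46.2°) = 2535 m
rate = 2535 m / 48.8 Ma = 0.0000519 m/yr = 0.00519 cm/yr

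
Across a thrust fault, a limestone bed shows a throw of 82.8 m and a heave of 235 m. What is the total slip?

249 m

net slip = √(throw² + heave²) = √(82.8² + 235²) = 249 m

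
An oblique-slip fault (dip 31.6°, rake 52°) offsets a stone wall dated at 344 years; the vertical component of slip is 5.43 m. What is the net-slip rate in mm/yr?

38.2 mm/yr

dip-slip = throw / sin(dip) = 5.43 / sin(31.6°) = 10.36 m
net slip = dip-slip / sin(rake) = 10.36 / sin(52°) = 13.15 m
rate = 13.15 m / 344 years = 0.0382 m/yr = 38.2 mm/yr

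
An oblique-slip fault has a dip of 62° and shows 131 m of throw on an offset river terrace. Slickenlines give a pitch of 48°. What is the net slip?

200 m

dip-slip = throw / sin(dip) = 131 / sin(62°) = 148.4 m
net slip = dip-slip / sin(rake) = 148.4 / sin(48°) = 200 m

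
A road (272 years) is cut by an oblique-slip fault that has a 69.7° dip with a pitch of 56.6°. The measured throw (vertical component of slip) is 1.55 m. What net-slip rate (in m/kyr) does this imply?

7.28 m/kyr

dip-slip = throw / sin(dip) = 1.55 / sin(69.7°) = 1.653 m
net slip = dip-slip / sin(rake) = 1.653 / sin(56.6°) = 1.980 m
rate = 1.980 m / 272 years = 0.00728 m/yr = 7.28 m/kyr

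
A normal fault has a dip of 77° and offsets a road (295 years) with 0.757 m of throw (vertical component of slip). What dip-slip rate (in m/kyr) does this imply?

dip-slip = throw / sin(dip) = 0.757 m / sin(77°) = 0.7769 m
rate = 0.7769 m / 295 years = 0.00263 m/yr = 2.63 m/kyr

2.63 m/kyr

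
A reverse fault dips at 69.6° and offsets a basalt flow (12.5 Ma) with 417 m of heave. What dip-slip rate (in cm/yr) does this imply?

0.00957 cm/yr

dip-slip = heave / cos(dip) = 417 m / cos(69.6°) = 1196 m
rate = 1196 m / 12.5 Ma = 0.0000957 m/yr = 0.00957 cm/yr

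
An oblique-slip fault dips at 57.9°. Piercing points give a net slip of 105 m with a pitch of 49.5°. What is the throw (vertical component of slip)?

67.6 m

dip-slip = net slip × sin(rake) = 105 m × sin(49.5°) = 79.84 m
throw = dip-slip × sin(dip) = 79.84 × sin(57.9°) = 67.6 m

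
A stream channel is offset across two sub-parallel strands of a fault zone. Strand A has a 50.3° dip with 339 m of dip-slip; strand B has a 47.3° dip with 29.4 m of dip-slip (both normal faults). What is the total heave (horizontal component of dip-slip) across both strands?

heave_A = 339 × cos(50.3°) = 216.5 m
heave_B = 29.4 × cos(47.3°) = 19.94 m
total = 216.5 + 19.94 = 236 m

236 m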